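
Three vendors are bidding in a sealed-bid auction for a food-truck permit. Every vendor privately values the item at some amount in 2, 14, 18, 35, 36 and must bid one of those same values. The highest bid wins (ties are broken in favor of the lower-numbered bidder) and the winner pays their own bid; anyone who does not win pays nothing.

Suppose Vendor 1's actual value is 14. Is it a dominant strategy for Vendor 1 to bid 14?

No

Consider the case where Vendor 2 bids 2 and Vendor 3 bids 2.
Truthful bid 14: wins, pays 14, utility 14 - 14 = 0.
Bid 2 instead: wins, pays 2, utility 14 - 2 = 12.
Since 12 > 0, bidding 2 is strictly better here, so truthful bidding is not dominant.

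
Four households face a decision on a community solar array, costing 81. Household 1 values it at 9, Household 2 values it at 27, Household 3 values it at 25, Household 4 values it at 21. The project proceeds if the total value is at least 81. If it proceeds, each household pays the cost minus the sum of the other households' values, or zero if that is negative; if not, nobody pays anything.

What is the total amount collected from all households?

78

Total value 82 ≥ cost 81, so it is built.
Household 1: others sum to 73; max(0, 81 - 73) = 8.
Household 2: others sum to 55; max(0, 81 - 55) = 26.
Household 3: others sum to 57; max(0, 81 - 57) = 24.
Household 4: others sum to 61; max(0, 81 - 61) = 20.
Total collected = 8 + 26 + 24 + 20 = 78.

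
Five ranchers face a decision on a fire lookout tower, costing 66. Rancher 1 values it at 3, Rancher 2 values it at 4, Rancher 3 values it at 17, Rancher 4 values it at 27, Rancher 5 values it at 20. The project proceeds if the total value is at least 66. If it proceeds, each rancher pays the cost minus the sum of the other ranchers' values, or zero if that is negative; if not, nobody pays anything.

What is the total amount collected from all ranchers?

49

Total value 71 ≥ cost 66, so it is built.
Rancher 1: others sum to 68; max(0, 66 - 68) = 0.
Rancher 2: others sum to 67; max(0, 66 - 67) = 0.
Rancher 3: others sum to 54; max(0, 66 - 54) = 12.
Rancher 4: others sum to 44; max(0, 66 - 44) = 22.
Rancher 5: others sum to 51; max(0, 66 - 51) = 15.
Total collected = 0 + 0 + 12 + 22 + 15 = 49.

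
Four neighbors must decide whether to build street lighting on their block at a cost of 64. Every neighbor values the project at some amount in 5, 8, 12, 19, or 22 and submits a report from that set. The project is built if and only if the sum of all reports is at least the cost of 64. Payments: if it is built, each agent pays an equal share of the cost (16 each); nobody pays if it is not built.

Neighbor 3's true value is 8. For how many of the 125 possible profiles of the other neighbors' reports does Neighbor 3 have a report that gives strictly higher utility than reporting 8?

4

Others report (12, 22, 22): truth gives -8; report 5 gives 0 > -8. Violating.
Others report (19, 19, 19): truth gives -8; report 5 gives 0 > -8. Violating.
Others report (22, 12, 22): truth gives -8; report 5 gives 0 > -8. Violating.
Others report (22, 22, 12): truth gives -8; report 5 gives 0 > -8. Violating.
Others report (5, 5, 5): truth gives 0; no alternative beats it.
Others report (5, 5, 8): truth gives 0; no alternative beats it.
(Checking all 125 profiles: 4 have a profitable deviation, 121 do not.)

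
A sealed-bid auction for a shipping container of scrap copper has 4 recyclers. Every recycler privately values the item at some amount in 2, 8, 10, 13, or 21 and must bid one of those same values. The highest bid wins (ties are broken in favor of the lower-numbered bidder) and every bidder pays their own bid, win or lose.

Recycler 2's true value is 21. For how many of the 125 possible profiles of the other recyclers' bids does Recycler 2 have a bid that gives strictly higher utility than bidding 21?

Others bid (2, 2, 2): truth gives 0; bid 8 gives 13 > 0. Violating.
Others bid (2, 2, 8): truth gives 0; bid 8 gives 13 > 0. Violating.
Others bid (2, 2, 10): truth gives 0; bid 10 gives 11 > 0. Violating.
Others bid (2, 2, 13): truth gives 0; bid 13 gives 8 > 0. Violating.
Others bid (2, 2, 21): truth gives 0; no alternative beats it.
Others bid (2, 8, 21): truth gives 0; no alternative beats it.
(Checking all 125 profiles: 73 have a profitable deviation, 52 do not.)

73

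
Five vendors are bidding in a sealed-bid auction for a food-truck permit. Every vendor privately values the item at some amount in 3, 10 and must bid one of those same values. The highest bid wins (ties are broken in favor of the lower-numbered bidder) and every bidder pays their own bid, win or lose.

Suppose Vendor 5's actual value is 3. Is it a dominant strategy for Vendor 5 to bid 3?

Yes

Check each profile of the others' bids and compare truth against every alternative bid.
Others bid (3, 3, 3, 10): truth gives -3, best alternative gives -10.
Others bid (3, 3, 10, 3): truth gives -3, best alternative gives -10.
Others bid (3, 3, 10, 10): truth gives -3, best alternative gives -10.
Others bid (3, 10, 3, 3): truth gives -3, best alternative gives -10.
Others bid (3, 10, 3, 10): truth gives -3, best alternative gives -10.
Others bid (3, 10, 10, 3): truth gives -3, best alternative gives -10.
(Remaining 10 profiles checked similarly; truth is weakly best in each.)
In every case the truthful bid is at least as good as any alternative, so it is a dominant strategy.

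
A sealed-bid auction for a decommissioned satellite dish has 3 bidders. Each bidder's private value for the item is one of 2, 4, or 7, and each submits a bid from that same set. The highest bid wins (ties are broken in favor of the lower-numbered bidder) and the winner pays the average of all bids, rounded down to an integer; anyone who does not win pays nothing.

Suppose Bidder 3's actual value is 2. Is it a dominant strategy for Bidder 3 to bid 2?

Yes

Check each profile of the others' bids and compare truth against every alternative bid.
Others bid (2, 2): truth gives 0, best alternative gives 0.
Others bid (2, 4): truth gives 0, best alternative gives 0.
Others bid (2, 7): truth gives 0, best alternative gives 0.
Others bid (4, 2): truth gives 0, best alternative gives 0.
Others bid (4, 4): truth gives 0, best alternative gives 0.
Others bid (4, 7): truth gives 0, best alternative gives 0.
(Remaining 3 profiles checked similarly; truth is weakly best in each.)
In every case the truthful bid is at least as good as any alternative, so it is a dominant strategy.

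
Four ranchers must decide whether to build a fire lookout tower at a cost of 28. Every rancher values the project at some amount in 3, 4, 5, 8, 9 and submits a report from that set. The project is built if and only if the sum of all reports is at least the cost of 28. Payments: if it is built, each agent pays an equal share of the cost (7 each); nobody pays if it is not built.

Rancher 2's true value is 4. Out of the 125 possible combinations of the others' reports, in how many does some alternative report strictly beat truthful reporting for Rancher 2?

Others report (8, 8, 8): truth gives -3; report 3 gives 0 > -3. Violating.
Others report (3, 3, 3): truth gives 0; no alternative beats it.
Others report (3, 3, 4): truth gives 0; no alternative beats it.
(Checking all 125 profiles: 1 has a profitable deviation, 124 do not.)

1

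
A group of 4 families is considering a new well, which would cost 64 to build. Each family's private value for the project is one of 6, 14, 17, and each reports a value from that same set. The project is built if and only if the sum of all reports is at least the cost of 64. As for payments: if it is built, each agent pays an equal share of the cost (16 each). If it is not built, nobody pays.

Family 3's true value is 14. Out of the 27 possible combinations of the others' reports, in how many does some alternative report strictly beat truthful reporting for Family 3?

Others report (17, 17, 17): truth gives -2; report 6 gives 0 > -2. Violating.
Others report (6, 6, 6): truth gives 0; no alternative beats it.
Others report (6, 6, 14): truth gives 0; no alternative beats it.
(Checking all 27 profiles: 1 has a profitable deviation, 26 do not.)

1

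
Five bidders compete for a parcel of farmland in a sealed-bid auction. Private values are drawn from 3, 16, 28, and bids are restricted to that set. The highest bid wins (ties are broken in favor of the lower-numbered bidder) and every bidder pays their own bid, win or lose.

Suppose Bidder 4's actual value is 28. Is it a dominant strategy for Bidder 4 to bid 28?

Consider the case where Bidder 1 bids 3, Bidder 2 bids 3, Bidder 3 bids 3 and Bidder 5 bids 3.
Truthful bid 28: wins, pays 28, utility 28 - 28 = 0.
Bid 16 instead: wins, pays 16, utility 28 - 16 = 12.
Since 12 > 0, bidding 16 is strictly better here, so truthful bidding is not dominant.

No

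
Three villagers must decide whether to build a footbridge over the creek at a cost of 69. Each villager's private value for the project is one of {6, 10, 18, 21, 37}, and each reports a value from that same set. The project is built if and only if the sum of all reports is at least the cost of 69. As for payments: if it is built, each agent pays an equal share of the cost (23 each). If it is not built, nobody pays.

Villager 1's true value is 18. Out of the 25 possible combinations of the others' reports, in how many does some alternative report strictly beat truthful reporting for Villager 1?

4

Others report (18, 37): truth gives -5; report 6 gives 0 > -5. Violating.
Others report (21, 37): truth gives -5; report 6 gives 0 > -5. Violating.
Others report (37, 18): truth gives -5; report 6 gives 0 > -5. Violating.
Others report (37, 21): truth gives -5; report 6 gives 0 > -5. Violating.
Others report (6, 6): truth gives 0; no alternative beats it.
Others report (6, 10): truth gives 0; no alternative beats it.
(Checking all 25 profiles: 4 have a profitable deviation, 21 do not.)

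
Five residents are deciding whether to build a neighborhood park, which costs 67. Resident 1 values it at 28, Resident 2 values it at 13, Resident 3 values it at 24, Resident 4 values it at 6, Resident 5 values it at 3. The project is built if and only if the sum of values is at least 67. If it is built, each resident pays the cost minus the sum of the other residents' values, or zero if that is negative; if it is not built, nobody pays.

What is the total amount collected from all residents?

Total value 74 ≥ cost 67, so it is built.
Resident 1: others sum to 46; max(0, 67 - 46) = 21.
Resident 2: others sum to 61; max(0, 67 - 61) = 6.
Resident 3: others sum to 50; max(0, 67 - 50) = 17.
Resident 4: others sum to 68; max(0, 67 - 68) = 0.
Resident 5: others sum to 71; max(0, 67 - 71) = 0.
Total collected = 21 + 6 + 17 + 0 + 0 = 44.

44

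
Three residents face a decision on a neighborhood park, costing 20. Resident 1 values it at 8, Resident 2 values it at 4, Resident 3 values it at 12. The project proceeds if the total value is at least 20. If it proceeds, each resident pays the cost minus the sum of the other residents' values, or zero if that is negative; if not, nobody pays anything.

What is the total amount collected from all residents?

12

Total value 24 ≥ cost 20, so it is built.
Resident 1: others sum to 16; max(0, 20 - 16) = 4.
Resident 2: others sum to 20; max(0, 20 - 20) = 0.
Resident 3: others sum to 12; max(0, 20 - 12) = 8.
Total collected = 4 + 0 + 8 = 12.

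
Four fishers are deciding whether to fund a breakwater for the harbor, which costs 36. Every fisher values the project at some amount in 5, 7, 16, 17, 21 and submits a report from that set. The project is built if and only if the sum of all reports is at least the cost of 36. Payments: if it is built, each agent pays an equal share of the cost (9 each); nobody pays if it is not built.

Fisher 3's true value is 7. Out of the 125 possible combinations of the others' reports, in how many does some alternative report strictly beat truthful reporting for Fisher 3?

9

Others report (5, 7, 17): truth gives -2; report 5 gives 0 > -2. Violating.
Others report (5, 17, 7): truth gives -2; report 5 gives 0 > -2. Violating.
Others report (7, 5, 17): truth gives -2; report 5 gives 0 > -2. Violating.
Others report (7, 7, 16): truth gives -2; report 5 gives 0 > -2. Violating.
Others report (5, 5, 5): truth gives 0; no alternative beats it.
Others report (5, 5, 7): truth gives 0; no alternative beats it.
(Checking all 125 profiles: 9 have a profitable deviation, 116 do not.)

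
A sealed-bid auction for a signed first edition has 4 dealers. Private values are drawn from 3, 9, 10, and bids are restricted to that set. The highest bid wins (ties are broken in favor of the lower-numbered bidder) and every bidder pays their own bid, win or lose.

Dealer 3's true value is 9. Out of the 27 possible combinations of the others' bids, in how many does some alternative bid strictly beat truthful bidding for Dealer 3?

25

Others bid (3, 3, 10): truth gives -9; bid 10 gives -1 > -9. Violating.
Others bid (3, 9, 3): truth gives -9; bid 10 gives -1 > -9. Violating.
Others bid (3, 9, 9): truth gives -9; bid 10 gives -1 > -9. Violating.
Others bid (3, 9, 10): truth gives -9; bid 10 gives -1 > -9. Violating.
Others bid (3, 3, 3): truth gives 0; no alternative beats it.
Others bid (3, 3, 9): truth gives 0; no alternative beats it.
(Checking all 27 profiles: 25 have a profitable deviation, 2 do not.)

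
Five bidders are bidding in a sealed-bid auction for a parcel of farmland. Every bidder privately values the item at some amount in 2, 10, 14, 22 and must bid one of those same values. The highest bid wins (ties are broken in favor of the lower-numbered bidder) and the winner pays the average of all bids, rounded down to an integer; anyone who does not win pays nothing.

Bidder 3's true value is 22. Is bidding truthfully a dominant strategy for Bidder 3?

Consider the case where Bidder 1 bids 2, Bidder 2 bids 2, Bidder 4 bids 2 and Bidder 5 bids 2.
Truthful bid 22: wins, pays 6, utility 22 - 6 = 16.
Bid 10 instead: wins, pays 3, utility 22 - 3 = 19.
Since 19 > 16, bidding 10 is strictly better here, so truthful bidding is not dominant.

No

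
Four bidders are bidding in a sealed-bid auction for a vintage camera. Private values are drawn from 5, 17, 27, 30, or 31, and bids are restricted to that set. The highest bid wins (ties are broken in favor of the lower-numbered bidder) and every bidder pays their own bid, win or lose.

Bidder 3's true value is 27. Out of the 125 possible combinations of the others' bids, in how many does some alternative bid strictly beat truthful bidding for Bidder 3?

115

Others bid (5, 5, 5): truth gives 0; bid 17 gives 10 > 0. Violating.
Others bid (5, 5, 17): truth gives 0; bid 17 gives 10 > 0. Violating.
Others bid (5, 5, 30): truth gives -27; bid 30 gives -3 > -27. Violating.
Others bid (5, 5, 31): truth gives -27; bid 31 gives -4 > -27. Violating.
Others bid (5, 5, 27): truth gives 0; no alternative beats it.
Others bid (5, 17, 5): truth gives 0; no alternative beats it.
(Checking all 125 profiles: 115 have a profitable deviation, 10 do not.)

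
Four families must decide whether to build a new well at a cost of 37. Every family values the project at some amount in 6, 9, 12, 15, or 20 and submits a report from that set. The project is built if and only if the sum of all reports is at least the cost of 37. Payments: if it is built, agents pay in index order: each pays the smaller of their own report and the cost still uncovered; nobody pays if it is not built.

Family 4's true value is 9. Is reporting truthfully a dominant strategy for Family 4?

Yes

Check each profile of the others' reports and compare truth against every alternative report.
Others report (6, 12, 20): truth gives 9, best alternative gives 9.
Others report (6, 15, 20): truth gives 9, best alternative gives 9.
Others report (6, 20, 12): truth gives 9, best alternative gives 9.
Others report (6, 20, 15): truth gives 9, best alternative gives 9.
Others report (6, 20, 20): truth gives 9, best alternative gives 9.
Others report (9, 9, 20): truth gives 9, best alternative gives 9.
(Remaining 119 profiles checked similarly; truth is weakly best in each.)
In every case the truthful report is at least as good as any alternative, so it is a dominant strategy.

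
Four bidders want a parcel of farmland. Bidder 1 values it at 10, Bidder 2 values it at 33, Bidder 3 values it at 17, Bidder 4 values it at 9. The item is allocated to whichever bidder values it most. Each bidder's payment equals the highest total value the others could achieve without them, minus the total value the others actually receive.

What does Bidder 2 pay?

17

Bidder 2 has the highest value and receives the item.
Without Bidder 2, the item would go to the next-highest value, 17, so the others could achieve 17.
With Bidder 2 present and winning, the others receive nothing, so their total is 0.
Payment = 17 - 0 = 17.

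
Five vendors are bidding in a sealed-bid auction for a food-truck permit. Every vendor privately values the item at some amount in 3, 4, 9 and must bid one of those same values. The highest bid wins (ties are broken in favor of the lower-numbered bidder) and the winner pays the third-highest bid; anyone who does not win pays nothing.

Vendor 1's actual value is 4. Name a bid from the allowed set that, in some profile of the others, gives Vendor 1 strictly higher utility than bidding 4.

9

Suppose Vendor 2 bids 3, Vendor 3 bids 3, Vendor 4 bids 3 and Vendor 5 bids 9.
Bid 4: loses, pays 0, utility 0.
Bid 9: wins, pays 3, utility 4 - 3 = 1.
So bidding 9 beats truth here (1 > 0).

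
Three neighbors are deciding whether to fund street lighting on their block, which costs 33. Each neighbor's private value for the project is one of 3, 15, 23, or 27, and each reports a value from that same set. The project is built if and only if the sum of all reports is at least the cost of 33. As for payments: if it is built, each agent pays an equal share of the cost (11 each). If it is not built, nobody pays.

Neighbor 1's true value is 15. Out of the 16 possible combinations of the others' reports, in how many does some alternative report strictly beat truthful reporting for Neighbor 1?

1

Others report (3, 3): truth gives 0; report 27 gives 4 > 0. Violating.
Others report (3, 15): truth gives 4; no alternative beats it.
Others report (3, 23): truth gives 4; no alternative beats it.
(Checking all 16 profiles: 1 has a profitable deviation, 15 do not.)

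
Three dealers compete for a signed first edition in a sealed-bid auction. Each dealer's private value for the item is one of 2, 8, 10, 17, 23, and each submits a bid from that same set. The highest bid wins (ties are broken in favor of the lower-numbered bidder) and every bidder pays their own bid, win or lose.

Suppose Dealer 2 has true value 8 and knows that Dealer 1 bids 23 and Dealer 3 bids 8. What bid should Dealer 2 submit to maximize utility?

2

Bid 2: loses but pays 2, utility -2.
Bid 8: loses but pays 8, utility -8.
Bid 10: loses but pays 10, utility -10.
Bid 17: loses but pays 17, utility -17.
Bid 23: loses but pays 23, utility -23.
The best choice is 2 with utility -2.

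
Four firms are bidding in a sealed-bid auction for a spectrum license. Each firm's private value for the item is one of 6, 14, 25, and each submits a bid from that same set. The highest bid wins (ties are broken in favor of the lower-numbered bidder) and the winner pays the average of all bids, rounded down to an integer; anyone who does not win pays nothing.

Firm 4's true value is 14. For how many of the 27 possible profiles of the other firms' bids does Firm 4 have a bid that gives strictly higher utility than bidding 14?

Others bid (6, 6, 14): truth gives 0; bid 25 gives 2 > 0. Violating.
Others bid (6, 14, 6): truth gives 0; bid 25 gives 2 > 0. Violating.
Others bid (14, 6, 6): truth gives 0; bid 25 gives 2 > 0. Violating.
Others bid (6, 6, 6): truth gives 6; no alternative beats it.
Others bid (6, 6, 25): truth gives 0; no alternative beats it.
(Checking all 27 profiles: 3 have a profitable deviation, 24 do not.)

3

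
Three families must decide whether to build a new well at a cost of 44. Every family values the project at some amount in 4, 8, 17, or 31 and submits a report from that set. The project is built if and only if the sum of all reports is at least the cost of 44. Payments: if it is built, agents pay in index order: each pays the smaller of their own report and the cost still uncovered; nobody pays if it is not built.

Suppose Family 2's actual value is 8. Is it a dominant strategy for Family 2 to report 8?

No

Consider the case where Family 1 reports 17 and Family 3 reports 31.
Truthful report 8: project built, pays 8, utility 8 - 8 = 0.
Report 4 instead: project built, pays 4, utility 8 - 4 = 4.
Since 4 > 0, reporting 4 is strictly better here, so truthful reporting is not dominant.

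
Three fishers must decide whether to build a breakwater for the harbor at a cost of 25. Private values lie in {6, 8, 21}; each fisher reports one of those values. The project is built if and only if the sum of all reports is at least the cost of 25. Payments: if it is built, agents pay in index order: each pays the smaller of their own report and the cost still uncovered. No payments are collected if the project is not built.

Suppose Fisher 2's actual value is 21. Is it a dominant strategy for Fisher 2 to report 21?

Consider the case where Fisher 1 reports 6 and Fisher 3 reports 21.
Truthful report 21: project built, pays 19, utility 21 - 19 = 2.
Report 6 instead: project built, pays 6, utility 21 - 6 = 15.
Since 15 > 2, reporting 6 is strictly better here, so truthful reporting is not dominant.

No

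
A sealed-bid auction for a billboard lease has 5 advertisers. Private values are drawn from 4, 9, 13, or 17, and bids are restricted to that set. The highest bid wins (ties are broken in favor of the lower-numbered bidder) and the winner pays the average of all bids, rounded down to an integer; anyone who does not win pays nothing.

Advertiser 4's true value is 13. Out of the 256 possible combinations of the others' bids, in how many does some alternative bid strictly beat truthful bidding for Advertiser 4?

72

Others bid (4, 4, 4, 17): truth gives 0; bid 17 gives 4 > 0. Violating.
Others bid (4, 4, 9, 17): truth gives 0; bid 17 gives 3 > 0. Violating.
Others bid (4, 4, 13, 4): truth gives 0; bid 17 gives 5 > 0. Violating.
Others bid (4, 4, 13, 9): truth gives 0; bid 17 gives 4 > 0. Violating.
Others bid (4, 4, 4, 4): truth gives 8; no alternative beats it.
Others bid (4, 4, 4, 9): truth gives 7; no alternative beats it.
(Checking all 256 profiles: 72 have a profitable deviation, 184 do not.)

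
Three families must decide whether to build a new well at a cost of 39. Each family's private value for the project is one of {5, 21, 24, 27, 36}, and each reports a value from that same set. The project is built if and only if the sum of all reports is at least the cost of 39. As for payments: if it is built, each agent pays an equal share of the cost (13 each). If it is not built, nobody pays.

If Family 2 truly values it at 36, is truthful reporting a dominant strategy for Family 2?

Check each profile of the others' reports and compare truth against every alternative report.
Others report (5, 5): truth gives 23, best alternative gives 0.
Others report (5, 21): truth gives 23, best alternative gives 23.
Others report (5, 24): truth gives 23, best alternative gives 23.
Others report (5, 27): truth gives 23, best alternative gives 23.
Others report (5, 36): truth gives 23, best alternative gives 23.
Others report (21, 5): truth gives 23, best alternative gives 23.
(Remaining 19 profiles checked similarly; truth is weakly best in each.)
In every case the truthful report is at least as good as any alternative, so it is a dominant strategy.

Yes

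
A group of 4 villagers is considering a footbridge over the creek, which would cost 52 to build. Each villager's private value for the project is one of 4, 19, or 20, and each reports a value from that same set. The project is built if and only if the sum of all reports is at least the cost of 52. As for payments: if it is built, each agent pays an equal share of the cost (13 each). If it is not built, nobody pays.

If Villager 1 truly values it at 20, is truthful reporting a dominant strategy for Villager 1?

Yes

Check each profile of the others' reports and compare truth against every alternative report.
Others report (4, 19, 19): truth gives 7, best alternative gives 7.
Others report (4, 19, 20): truth gives 7, best alternative gives 7.
Others report (4, 20, 19): truth gives 7, best alternative gives 7.
Others report (4, 20, 20): truth gives 7, best alternative gives 7.
Others report (19, 4, 19): truth gives 7, best alternative gives 7.
Others report (19, 4, 20): truth gives 7, best alternative gives 7.
(Remaining 21 profiles checked similarly; truth is weakly best in each.)
In every case the truthful report is at least as good as any alternative, so it is a dominant strategy.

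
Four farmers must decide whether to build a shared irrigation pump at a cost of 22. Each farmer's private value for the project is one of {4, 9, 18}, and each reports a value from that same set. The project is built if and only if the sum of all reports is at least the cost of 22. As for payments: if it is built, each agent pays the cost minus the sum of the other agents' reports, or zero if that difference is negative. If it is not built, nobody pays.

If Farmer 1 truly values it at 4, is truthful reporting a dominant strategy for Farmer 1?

Yes

Check each profile of the others' reports and compare truth against every alternative report.
Others report (4, 4, 9): truth gives 0, best alternative gives -1.
Others report (4, 9, 4): truth gives 0, best alternative gives -1.
Others report (9, 4, 4): truth gives 0, best alternative gives -1.
Others report (4, 4, 18): truth gives 4, best alternative gives 4.
Others report (4, 9, 9): truth gives 4, best alternative gives 4.
Others report (4, 9, 18): truth gives 4, best alternative gives 4.
(Remaining 21 profiles checked similarly; truth is weakly best in each.)
In every case the truthful report is at least as good as any alternative, so it is a dominant strategy.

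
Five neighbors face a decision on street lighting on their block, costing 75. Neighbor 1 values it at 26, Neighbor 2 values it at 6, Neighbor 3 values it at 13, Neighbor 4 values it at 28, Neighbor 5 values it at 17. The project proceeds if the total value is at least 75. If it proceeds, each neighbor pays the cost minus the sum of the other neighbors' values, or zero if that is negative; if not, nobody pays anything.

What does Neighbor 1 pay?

11

Total value 90 ≥ cost 75, so the project is built.
The other neighbors' values sum to 64.
Cost minus that sum is 75 - 64 = 11.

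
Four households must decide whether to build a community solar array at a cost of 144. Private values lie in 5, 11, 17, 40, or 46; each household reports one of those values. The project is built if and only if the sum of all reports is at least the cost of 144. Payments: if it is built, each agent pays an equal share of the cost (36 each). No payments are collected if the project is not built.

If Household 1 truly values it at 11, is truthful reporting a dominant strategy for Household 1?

No

Consider the case where Household 2 reports 46, Household 3 reports 46 and Household 4 reports 46.
Truthful report 11: project built, pays 36, utility 11 - 36 = -25.
Report 5 instead: project not built, utility 0.
Since 0 > -25, reporting 5 is strictly better here, so truthful reporting is not dominant.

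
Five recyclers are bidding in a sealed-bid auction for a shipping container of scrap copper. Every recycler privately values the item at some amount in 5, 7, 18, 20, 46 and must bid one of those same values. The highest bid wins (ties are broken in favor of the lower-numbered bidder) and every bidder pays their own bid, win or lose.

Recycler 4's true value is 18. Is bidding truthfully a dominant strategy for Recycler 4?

Consider the case where Recycler 1 bids 5, Recycler 2 bids 5, Recycler 3 bids 5 and Recycler 5 bids 5.
Truthful bid 18: wins, pays 18, utility 18 - 18 = 0.
Bid 7 instead: wins, pays 7, utility 18 - 7 = 11.
Since 11 > 0, bidding 7 is strictly better here, so truthful bidding is not dominant.

No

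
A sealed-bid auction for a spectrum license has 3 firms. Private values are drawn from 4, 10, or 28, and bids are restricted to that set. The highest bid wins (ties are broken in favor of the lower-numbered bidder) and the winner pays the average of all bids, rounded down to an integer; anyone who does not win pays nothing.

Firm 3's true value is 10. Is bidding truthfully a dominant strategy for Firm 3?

Check each profile of the others' bids and compare truth against every alternative bid.
Others bid (4, 4): truth gives 4, best alternative gives 0.
Others bid (4, 10): truth gives 0, best alternative gives 0.
Others bid (4, 28): truth gives 0, best alternative gives 0.
Others bid (10, 4): truth gives 0, best alternative gives 0.
Others bid (10, 10): truth gives 0, best alternative gives 0.
Others bid (10, 28): truth gives 0, best alternative gives 0.
(Remaining 3 profiles checked similarly; truth is weakly best in each.)
In every case the truthful bid is at least as good as any alternative, so it is a dominant strategy.

Yes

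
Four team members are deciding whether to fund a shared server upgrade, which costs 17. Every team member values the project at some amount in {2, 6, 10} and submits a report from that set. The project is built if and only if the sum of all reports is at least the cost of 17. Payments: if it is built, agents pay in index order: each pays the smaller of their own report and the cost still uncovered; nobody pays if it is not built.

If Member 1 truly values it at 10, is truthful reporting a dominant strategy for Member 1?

Consider the case where Member 2 reports 2, Member 3 reports 2 and Member 4 reports 10.
Truthful report 10: project built, pays 10, utility 10 - 10 = 0.
Report 6 instead: project built, pays 6, utility 10 - 6 = 4.
Since 4 > 0, reporting 6 is strictly better here, so truthful reporting is not dominant.

No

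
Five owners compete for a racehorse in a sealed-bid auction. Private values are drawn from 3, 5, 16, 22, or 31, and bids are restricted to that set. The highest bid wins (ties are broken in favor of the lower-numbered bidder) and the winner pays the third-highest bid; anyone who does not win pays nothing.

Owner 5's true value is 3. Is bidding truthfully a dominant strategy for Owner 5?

Yes

Check each profile of the others' bids and compare truth against every alternative bid.
Others bid (3, 3, 3, 3): truth gives 0, best alternative gives 0.
Others bid (3, 3, 3, 5): truth gives 0, best alternative gives 0.
Others bid (3, 3, 3, 16): truth gives 0, best alternative gives 0.
Others bid (3, 3, 3, 22): truth gives 0, best alternative gives 0.
Others bid (3, 3, 3, 31): truth gives 0, best alternative gives 0.
Others bid (3, 3, 5, 3): truth gives 0, best alternative gives 0.
(Remaining 619 profiles checked similarly; truth is weakly best in each.)
In every case the truthful bid is at least as good as any alternative, so it is a dominant strategy.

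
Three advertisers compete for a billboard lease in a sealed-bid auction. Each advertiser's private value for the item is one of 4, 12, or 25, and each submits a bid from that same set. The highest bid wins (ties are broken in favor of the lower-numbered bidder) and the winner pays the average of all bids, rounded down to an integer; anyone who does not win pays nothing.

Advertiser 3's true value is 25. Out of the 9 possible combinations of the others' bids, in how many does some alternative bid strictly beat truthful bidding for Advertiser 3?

1

Others bid (4, 4): truth gives 14; bid 12 gives 19 > 14. Violating.
Others bid (4, 12): truth gives 12; no alternative beats it.
Others bid (4, 25): truth gives 0; no alternative beats it.
(Checking all 9 profiles: 1 has a profitable deviation, 8 do not.)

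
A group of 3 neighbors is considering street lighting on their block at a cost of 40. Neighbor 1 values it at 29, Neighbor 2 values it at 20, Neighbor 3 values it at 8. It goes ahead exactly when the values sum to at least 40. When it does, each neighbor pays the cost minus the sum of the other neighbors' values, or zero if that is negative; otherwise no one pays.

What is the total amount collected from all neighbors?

Total value 57 ≥ cost 40, so it is built.
Neighbor 1: others sum to 28; max(0, 40 - 28) = 12.
Neighbor 2: others sum to 37; max(0, 40 - 37) = 3.
Neighbor 3: others sum to 49; max(0, 40 - 49) = 0.
Total collected = 12 + 3 + 0 = 15.

15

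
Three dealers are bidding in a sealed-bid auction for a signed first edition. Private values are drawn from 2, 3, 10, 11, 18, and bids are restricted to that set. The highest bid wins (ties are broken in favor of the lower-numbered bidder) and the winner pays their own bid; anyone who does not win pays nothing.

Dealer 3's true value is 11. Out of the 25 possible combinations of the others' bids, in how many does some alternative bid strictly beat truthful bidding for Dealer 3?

Others bid (2, 2): truth gives 0; bid 3 gives 8 > 0. Violating.
Others bid (2, 3): truth gives 0; bid 10 gives 1 > 0. Violating.
Others bid (3, 2): truth gives 0; bid 10 gives 1 > 0. Violating.
Others bid (3, 3): truth gives 0; bid 10 gives 1 > 0. Violating.
Others bid (2, 10): truth gives 0; no alternative beats it.
Others bid (2, 11): truth gives 0; no alternative beats it.
(Checking all 25 profiles: 4 have a profitable deviation, 21 do not.)

4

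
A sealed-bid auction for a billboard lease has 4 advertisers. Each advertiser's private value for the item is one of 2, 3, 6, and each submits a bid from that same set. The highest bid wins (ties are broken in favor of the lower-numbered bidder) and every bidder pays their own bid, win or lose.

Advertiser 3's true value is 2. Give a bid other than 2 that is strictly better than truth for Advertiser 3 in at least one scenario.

Suppose Advertiser 1 bids 2, Advertiser 2 bids 2 and Advertiser 4 bids 2.
Bid 2: loses but pays 2, utility -2.
Bid 3: wins, pays 3, utility 2 - 3 = -1.
So bidding 3 beats truth here (-1 > -2).

3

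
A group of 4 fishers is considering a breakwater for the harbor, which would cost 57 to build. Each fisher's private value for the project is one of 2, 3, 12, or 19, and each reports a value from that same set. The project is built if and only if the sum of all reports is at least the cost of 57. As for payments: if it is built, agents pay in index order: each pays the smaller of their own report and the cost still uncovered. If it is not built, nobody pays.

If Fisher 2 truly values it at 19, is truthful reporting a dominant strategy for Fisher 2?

No

Consider the case where Fisher 1 reports 12, Fisher 3 reports 19 and Fisher 4 reports 19.
Truthful report 19: project built, pays 19, utility 19 - 19 = 0.
Report 12 instead: project built, pays 12, utility 19 - 12 = 7.
Since 7 > 0, reporting 12 is strictly better here, so truthful reporting is not dominant.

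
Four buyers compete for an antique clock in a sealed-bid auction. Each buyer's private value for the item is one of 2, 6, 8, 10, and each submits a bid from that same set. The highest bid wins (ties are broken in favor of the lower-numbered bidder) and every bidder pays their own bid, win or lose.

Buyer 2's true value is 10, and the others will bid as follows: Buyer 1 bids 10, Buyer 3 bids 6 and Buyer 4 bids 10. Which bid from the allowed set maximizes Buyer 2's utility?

2

Bid 2: loses but pays 2, utility -2.
Bid 6: loses but pays 6, utility -6.
Bid 8: loses but pays 8, utility -8.
Bid 10: loses but pays 10, utility -10.
The best choice is 2 with utility -2.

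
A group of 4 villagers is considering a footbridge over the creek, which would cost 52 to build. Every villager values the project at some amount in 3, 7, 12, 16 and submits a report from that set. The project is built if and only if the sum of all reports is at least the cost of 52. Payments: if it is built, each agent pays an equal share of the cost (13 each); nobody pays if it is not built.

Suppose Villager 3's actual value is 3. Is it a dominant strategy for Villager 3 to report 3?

Check each profile of the others' reports and compare truth against every alternative report.
Others report (16, 16, 16): truth gives 0, best alternative gives -10.
Others report (3, 3, 3): truth gives 0, best alternative gives 0.
Others report (3, 3, 7): truth gives 0, best alternative gives 0.
Others report (3, 3, 12): truth gives 0, best alternative gives 0.
Others report (3, 3, 16): truth gives 0, best alternative gives 0.
Others report (3, 7, 3): truth gives 0, best alternative gives 0.
(Remaining 58 profiles checked similarly; truth is weakly best in each.)
In every case the truthful report is at least as good as any alternative, so it is a dominant strategy.

Yes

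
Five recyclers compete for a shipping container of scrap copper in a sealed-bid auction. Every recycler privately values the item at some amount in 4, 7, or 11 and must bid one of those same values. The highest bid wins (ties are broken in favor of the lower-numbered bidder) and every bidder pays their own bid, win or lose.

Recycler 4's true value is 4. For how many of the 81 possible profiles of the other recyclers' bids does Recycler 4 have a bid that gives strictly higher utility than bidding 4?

2

Others bid (4, 4, 4, 4): truth gives -4; bid 7 gives -3 > -4. Violating.
Others bid (4, 4, 4, 7): truth gives -4; bid 7 gives -3 > -4. Violating.
Others bid (4, 4, 4, 11): truth gives -4; no alternative beats it.
Others bid (4, 4, 7, 4): truth gives -4; no alternative beats it.
(Checking all 81 profiles: 2 have a profitable deviation, 79 do not.)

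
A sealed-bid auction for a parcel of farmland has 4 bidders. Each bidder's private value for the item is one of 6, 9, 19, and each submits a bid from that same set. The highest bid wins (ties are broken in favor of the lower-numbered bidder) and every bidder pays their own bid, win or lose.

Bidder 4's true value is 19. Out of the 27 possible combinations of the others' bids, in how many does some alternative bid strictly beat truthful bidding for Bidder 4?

20

Others bid (6, 6, 6): truth gives 0; bid 9 gives 10 > 0. Violating.
Others bid (6, 6, 19): truth gives -19; bid 6 gives -6 > -19. Violating.
Others bid (6, 9, 19): truth gives -19; bid 6 gives -6 > -19. Violating.
Others bid (6, 19, 6): truth gives -19; bid 6 gives -6 > -19. Violating.
Others bid (6, 6, 9): truth gives 0; no alternative beats it.
Others bid (6, 9, 6): truth gives 0; no alternative beats it.
(Checking all 27 profiles: 20 have a profitable deviation, 7 do not.)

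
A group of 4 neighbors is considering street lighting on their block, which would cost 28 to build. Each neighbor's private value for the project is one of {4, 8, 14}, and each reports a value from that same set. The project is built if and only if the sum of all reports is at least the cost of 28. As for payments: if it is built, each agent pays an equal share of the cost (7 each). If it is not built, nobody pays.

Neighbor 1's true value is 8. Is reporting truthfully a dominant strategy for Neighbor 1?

No

Consider the case where Neighbor 2 reports 4, Neighbor 3 reports 4 and Neighbor 4 reports 8.
Truthful report 8: project not built, utility 0.
Report 14 instead: project built, pays 7, utility 8 - 7 = 1.
Since 1 > 0, reporting 14 is strictly better here, so truthful reporting is not dominant.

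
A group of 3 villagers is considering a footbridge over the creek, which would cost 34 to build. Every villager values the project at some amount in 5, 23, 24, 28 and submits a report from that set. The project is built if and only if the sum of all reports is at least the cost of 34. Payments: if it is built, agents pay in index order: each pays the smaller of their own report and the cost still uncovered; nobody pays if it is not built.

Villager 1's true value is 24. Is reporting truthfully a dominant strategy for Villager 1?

No

Consider the case where Villager 2 reports 5 and Villager 3 reports 23.
Truthful report 24: project built, pays 24, utility 24 - 24 = 0.
Report 23 instead: project built, pays 23, utility 24 - 23 = 1.
Since 1 > 0, reporting 23 is strictly better here, so truthful reporting is not dominant.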